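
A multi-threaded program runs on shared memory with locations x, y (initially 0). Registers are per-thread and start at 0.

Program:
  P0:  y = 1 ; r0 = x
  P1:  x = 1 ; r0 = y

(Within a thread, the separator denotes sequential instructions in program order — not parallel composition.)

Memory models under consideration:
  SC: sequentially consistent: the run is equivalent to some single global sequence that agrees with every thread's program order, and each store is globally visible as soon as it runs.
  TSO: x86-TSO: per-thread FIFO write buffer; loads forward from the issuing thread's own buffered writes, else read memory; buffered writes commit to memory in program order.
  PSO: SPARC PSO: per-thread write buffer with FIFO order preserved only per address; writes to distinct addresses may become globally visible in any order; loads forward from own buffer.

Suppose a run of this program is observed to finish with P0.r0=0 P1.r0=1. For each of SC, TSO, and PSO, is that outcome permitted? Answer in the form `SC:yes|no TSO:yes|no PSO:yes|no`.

SC:yes TSO:yes PSO:yes

outcome vector order: (P0.r0,P1.r0)
under SC → 01 10 11
under TSO → 00 01 10 11
under PSO → 00 01 10 11
target 01 ∈ {SC,TSO,PSO}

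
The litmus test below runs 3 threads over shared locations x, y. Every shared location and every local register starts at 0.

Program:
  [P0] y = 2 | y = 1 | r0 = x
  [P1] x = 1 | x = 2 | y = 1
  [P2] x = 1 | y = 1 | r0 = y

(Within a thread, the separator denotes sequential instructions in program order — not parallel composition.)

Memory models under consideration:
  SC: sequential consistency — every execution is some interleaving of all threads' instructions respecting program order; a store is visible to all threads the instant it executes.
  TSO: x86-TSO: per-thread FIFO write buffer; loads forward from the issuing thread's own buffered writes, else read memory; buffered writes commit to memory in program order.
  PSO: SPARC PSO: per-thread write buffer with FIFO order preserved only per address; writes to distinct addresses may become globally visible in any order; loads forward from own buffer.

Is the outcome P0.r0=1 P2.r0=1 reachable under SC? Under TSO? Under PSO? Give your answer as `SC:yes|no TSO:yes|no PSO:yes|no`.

SC:yes TSO:yes PSO:yes

outcome vector order: (P0.r0,P2.r0)
[SC] allowed = {01, 11, 12, 21, 22}
[TSO] allowed = {01, 02, 11, 12, 21, 22}
[PSO] allowed = {01, 02, 11, 12, 21, 22}
target 11 ∈ {SC,TSO,PSO}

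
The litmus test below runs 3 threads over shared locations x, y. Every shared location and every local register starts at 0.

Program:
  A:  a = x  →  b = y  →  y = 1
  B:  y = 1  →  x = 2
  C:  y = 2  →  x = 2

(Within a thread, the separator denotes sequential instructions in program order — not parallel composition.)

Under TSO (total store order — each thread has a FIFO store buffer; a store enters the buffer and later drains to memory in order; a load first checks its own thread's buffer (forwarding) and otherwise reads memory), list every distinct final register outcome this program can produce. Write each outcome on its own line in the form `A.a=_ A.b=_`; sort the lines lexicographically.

outcome vector order: (A.a,A.b)
|TSO outcomes| = 5

A.a=0 A.b=0
A.a=0 A.b=1
A.a=0 A.b=2
A.a=2 A.b=1
A.a=2 A.b=2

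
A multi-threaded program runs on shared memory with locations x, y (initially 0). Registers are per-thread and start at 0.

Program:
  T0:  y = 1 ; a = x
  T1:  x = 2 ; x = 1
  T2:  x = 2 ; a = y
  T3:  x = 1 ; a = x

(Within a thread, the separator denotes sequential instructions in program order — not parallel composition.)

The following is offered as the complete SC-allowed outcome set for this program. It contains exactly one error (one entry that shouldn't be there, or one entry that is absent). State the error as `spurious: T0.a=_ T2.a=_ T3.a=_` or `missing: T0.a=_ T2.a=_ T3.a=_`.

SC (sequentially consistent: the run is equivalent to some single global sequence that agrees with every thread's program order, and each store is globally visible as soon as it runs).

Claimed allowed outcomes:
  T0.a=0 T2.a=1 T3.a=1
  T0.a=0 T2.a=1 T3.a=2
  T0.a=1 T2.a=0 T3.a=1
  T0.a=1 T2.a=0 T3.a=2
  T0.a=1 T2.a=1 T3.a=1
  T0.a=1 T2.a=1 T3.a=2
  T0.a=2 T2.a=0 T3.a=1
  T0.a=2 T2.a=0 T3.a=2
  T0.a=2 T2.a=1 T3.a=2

outcome vector order: (T0.a,T2.a,T3.a)
SC: 10 outcomes — {0/1/1, 0/1/2, 1/0/1, 1/0/2, 1/1/1, 1/1/2, 2/0/1, 2/0/2, 2/1/1, 2/1/2}
SC∖claimed = {2/1/1}

missing: T0.a=2 T2.a=1 T3.a=1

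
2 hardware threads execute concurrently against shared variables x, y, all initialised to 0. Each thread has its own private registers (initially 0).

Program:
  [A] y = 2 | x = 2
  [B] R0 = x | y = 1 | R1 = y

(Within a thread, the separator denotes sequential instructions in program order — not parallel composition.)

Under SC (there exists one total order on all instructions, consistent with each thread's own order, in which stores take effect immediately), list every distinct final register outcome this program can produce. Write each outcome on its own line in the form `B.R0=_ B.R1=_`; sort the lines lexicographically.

B.R0=0 B.R1=1
B.R0=0 B.R1=2
B.R0=2 B.R1=1

outcome vector order: (B.R0,B.R1)
|SC outcomes| = 3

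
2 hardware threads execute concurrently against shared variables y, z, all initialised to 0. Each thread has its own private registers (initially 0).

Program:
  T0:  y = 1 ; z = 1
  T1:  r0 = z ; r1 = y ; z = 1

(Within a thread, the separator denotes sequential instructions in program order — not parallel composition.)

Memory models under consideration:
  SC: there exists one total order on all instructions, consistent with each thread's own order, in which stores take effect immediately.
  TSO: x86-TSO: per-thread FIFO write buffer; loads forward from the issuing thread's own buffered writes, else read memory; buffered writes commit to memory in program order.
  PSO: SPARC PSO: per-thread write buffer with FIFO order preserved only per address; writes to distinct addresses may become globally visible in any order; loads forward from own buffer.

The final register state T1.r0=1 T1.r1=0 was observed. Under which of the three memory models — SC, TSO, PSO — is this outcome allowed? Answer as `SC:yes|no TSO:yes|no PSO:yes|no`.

outcome vector order: (T1.r0,T1.r1)
under SC → (0,0), (0,1), (1,1)
under TSO → (0,0), (0,1), (1,1)
under PSO → (0,0), (0,1), (1,0), (1,1)
target (1,0) ∈ {PSO}

SC:no TSO:no PSO:yes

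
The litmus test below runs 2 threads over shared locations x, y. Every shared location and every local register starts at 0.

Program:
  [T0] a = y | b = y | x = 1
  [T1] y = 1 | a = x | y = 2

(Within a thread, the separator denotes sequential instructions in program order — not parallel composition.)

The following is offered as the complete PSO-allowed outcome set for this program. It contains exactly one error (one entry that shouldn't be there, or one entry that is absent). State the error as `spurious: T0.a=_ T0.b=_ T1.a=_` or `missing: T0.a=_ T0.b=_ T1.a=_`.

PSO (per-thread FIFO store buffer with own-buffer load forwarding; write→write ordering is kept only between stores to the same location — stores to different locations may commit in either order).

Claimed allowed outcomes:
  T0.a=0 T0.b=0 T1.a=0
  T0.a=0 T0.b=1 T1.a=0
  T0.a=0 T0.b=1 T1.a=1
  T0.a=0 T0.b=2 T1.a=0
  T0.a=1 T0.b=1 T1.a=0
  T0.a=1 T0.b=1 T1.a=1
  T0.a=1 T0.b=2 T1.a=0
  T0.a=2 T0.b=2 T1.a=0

missing: T0.a=0 T0.b=0 T1.a=1

outcome vector order: (T0.a,T0.b,T1.a)
[PSO] allowed = {000, 001, 010, 011, 020, 110, 111, 120, 220}
PSO∖claimed = {001}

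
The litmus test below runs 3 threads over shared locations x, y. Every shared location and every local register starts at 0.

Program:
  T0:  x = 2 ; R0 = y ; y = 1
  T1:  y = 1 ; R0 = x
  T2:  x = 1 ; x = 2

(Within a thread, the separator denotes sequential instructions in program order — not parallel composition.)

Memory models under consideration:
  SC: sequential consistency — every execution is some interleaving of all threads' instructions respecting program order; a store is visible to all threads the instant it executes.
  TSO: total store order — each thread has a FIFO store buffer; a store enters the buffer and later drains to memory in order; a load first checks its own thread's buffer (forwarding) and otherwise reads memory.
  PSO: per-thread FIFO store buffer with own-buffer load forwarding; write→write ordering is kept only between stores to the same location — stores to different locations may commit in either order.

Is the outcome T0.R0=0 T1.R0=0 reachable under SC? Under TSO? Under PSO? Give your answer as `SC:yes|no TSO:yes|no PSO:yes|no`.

SC:no TSO:yes PSO:yes

outcome vector order: (T0.R0,T1.R0)
[SC] allowed = {01; 02; 10; 11; 12}
[TSO] allowed = {00; 01; 02; 10; 11; 12}
[PSO] allowed = {00; 01; 02; 10; 11; 12}
target 00 ∈ {TSO,PSO}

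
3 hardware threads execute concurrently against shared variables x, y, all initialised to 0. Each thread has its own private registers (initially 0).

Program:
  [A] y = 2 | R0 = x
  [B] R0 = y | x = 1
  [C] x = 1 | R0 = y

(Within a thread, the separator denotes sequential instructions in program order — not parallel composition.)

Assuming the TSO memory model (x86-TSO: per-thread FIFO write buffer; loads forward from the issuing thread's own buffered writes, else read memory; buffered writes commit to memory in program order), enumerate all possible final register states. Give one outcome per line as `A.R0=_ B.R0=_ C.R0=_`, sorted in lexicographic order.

A.R0=0 B.R0=0 C.R0=0
A.R0=0 B.R0=0 C.R0=2
A.R0=0 B.R0=2 C.R0=0
A.R0=0 B.R0=2 C.R0=2
A.R0=1 B.R0=0 C.R0=0
A.R0=1 B.R0=0 C.R0=2
A.R0=1 B.R0=2 C.R0=0
A.R0=1 B.R0=2 C.R0=2

outcome vector order: (A.R0,B.R0,C.R0)
|TSO outcomes| = 8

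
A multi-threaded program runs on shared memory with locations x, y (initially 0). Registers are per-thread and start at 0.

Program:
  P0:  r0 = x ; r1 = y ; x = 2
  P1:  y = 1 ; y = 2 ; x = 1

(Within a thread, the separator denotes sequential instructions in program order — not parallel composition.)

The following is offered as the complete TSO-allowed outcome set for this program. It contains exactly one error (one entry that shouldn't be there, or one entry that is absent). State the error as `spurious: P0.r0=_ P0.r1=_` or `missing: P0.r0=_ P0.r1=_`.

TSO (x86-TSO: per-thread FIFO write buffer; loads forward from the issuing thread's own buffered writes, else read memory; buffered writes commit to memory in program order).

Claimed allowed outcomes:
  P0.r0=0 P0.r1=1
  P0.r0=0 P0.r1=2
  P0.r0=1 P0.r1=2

missing: P0.r0=0 P0.r1=0

outcome vector order: (P0.r0,P0.r1)
under TSO → 00, 01, 02, 12
TSO∖claimed = {00}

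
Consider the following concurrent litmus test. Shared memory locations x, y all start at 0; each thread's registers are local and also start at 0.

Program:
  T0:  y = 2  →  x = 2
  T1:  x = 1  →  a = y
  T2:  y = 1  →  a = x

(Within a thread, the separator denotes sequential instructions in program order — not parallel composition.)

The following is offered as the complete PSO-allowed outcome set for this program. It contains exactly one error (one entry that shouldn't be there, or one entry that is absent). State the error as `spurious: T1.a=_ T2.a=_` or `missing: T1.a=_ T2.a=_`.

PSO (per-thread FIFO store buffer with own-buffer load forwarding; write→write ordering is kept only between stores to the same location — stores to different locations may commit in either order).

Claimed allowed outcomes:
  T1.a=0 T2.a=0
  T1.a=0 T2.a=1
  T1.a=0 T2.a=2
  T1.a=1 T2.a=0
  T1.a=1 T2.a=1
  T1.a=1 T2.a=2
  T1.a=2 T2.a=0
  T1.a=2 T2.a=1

missing: T1.a=2 T2.a=2

outcome vector order: (T1.a,T2.a)
PSO (9): (0,0), (0,1), (0,2), (1,0), (1,1), (1,2), (2,0), (2,1), (2,2)
PSO∖claimed = {(2,2)}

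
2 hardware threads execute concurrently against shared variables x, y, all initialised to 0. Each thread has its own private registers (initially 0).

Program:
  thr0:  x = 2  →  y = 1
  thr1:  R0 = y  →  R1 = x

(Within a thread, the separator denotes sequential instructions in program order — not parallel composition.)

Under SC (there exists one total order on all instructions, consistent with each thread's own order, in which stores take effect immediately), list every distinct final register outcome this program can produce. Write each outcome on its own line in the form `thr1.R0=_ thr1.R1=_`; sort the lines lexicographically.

thr1.R0=0 thr1.R1=0
thr1.R0=0 thr1.R1=2
thr1.R0=1 thr1.R1=2

outcome vector order: (thr1.R0,thr1.R1)
|SC outcomes| = 3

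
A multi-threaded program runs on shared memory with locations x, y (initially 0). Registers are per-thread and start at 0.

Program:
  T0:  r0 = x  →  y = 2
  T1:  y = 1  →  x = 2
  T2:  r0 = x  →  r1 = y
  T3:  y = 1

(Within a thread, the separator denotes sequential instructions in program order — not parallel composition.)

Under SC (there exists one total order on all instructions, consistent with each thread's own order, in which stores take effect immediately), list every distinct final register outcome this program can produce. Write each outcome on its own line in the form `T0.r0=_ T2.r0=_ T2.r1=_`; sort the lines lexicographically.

T0.r0=0 T2.r0=0 T2.r1=0
T0.r0=0 T2.r0=0 T2.r1=1
T0.r0=0 T2.r0=0 T2.r1=2
T0.r0=0 T2.r0=2 T2.r1=1
T0.r0=0 T2.r0=2 T2.r1=2
T0.r0=2 T2.r0=0 T2.r1=0
T0.r0=2 T2.r0=0 T2.r1=1
T0.r0=2 T2.r0=0 T2.r1=2
T0.r0=2 T2.r0=2 T2.r1=1
T0.r0=2 T2.r0=2 T2.r1=2

outcome vector order: (T0.r0,T2.r0,T2.r1)
|SC outcomes| = 10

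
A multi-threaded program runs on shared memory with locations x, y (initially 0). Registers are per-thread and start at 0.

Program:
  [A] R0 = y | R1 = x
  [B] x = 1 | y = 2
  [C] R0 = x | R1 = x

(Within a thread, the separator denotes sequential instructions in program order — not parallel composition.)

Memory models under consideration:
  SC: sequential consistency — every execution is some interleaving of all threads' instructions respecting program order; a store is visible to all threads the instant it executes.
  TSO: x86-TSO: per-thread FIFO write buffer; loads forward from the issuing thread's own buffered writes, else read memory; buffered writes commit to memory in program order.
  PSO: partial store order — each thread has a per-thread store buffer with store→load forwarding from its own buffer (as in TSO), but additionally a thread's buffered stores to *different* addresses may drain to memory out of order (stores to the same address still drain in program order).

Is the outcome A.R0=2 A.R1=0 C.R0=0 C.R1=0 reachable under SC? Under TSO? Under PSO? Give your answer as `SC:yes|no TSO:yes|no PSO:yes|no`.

outcome vector order: (A.R0,A.R1,C.R0,C.R1)
SC: 9 outcomes — {0/0/0/0; 0/0/0/1; 0/0/1/1; 0/1/0/0; 0/1/0/1; 0/1/1/1; 2/1/0/0; 2/1/0/1; 2/1/1/1}
TSO: 9 outcomes — {0/0/0/0; 0/0/0/1; 0/0/1/1; 0/1/0/0; 0/1/0/1; 0/1/1/1; 2/1/0/0; 2/1/0/1; 2/1/1/1}
PSO: 12 outcomes — {0/0/0/0; 0/0/0/1; 0/0/1/1; 0/1/0/0; 0/1/0/1; 0/1/1/1; 2/0/0/0; 2/0/0/1; 2/0/1/1; 2/1/0/0; 2/1/0/1; 2/1/1/1}
target 2/0/0/0 ∈ {PSO}

SC:no TSO:no PSO:yes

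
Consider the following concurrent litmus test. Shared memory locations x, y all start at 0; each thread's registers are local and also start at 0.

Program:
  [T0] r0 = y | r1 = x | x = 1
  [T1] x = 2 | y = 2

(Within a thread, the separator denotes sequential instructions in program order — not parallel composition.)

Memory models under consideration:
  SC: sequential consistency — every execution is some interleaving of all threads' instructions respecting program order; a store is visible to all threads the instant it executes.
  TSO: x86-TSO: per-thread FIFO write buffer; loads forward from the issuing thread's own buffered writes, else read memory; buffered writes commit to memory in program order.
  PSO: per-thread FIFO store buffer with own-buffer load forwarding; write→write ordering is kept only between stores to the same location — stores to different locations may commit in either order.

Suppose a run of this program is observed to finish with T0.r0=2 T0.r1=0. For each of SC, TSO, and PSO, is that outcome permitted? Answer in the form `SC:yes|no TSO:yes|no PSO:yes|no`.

outcome vector order: (T0.r0,T0.r1)
[SC] allowed = {<0 0> <0 2> <2 2>}
[TSO] allowed = {<0 0> <0 2> <2 2>}
[PSO] allowed = {<0 0> <0 2> <2 0> <2 2>}
target <2 0> ∈ {PSO}

SC:no TSO:no PSO:yes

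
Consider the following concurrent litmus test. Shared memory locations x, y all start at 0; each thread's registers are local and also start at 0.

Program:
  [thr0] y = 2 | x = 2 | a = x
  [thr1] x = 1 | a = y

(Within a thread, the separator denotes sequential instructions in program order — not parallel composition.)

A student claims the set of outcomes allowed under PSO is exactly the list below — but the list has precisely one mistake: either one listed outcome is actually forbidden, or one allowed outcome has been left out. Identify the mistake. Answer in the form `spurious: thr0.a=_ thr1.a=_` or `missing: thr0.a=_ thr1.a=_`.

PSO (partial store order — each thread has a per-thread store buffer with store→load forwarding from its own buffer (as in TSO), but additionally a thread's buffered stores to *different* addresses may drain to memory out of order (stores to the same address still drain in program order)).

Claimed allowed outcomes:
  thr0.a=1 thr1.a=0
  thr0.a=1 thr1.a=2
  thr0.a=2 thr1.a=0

outcome vector order: (thr0.a,thr1.a)
PSO (4): (1,0); (1,2); (2,0); (2,2)
PSO∖claimed = {(2,2)}

missing: thr0.a=2 thr1.a=2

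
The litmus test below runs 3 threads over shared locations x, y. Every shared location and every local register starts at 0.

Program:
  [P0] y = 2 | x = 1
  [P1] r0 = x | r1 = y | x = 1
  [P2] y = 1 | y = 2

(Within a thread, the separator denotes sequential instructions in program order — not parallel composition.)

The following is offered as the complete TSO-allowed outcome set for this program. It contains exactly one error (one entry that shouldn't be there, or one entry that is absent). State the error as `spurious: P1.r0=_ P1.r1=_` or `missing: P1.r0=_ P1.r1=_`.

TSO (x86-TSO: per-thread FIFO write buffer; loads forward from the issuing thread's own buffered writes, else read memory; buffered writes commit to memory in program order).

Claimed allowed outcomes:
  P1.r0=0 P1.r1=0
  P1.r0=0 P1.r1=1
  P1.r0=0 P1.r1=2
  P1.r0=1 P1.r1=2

missing: P1.r0=1 P1.r1=1

outcome vector order: (P1.r0,P1.r1)
[TSO] allowed = {<0 0> <0 1> <0 2> <1 1> <1 2>}
TSO∖claimed = {<1 1>}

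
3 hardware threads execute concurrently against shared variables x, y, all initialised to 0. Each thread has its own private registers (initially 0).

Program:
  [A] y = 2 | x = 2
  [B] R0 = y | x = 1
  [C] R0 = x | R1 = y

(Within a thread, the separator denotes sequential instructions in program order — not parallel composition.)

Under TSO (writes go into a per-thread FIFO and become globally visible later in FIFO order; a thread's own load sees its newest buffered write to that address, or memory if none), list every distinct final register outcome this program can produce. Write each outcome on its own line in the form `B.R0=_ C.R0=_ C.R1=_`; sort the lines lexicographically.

outcome vector order: (B.R0,C.R0,C.R1)
|TSO outcomes| = 9

B.R0=0 C.R0=0 C.R1=0
B.R0=0 C.R0=0 C.R1=2
B.R0=0 C.R0=1 C.R1=0
B.R0=0 C.R0=1 C.R1=2
B.R0=0 C.R0=2 C.R1=2
B.R0=2 C.R0=0 C.R1=0
B.R0=2 C.R0=0 C.R1=2
B.R0=2 C.R0=1 C.R1=2
B.R0=2 C.R0=2 C.R1=2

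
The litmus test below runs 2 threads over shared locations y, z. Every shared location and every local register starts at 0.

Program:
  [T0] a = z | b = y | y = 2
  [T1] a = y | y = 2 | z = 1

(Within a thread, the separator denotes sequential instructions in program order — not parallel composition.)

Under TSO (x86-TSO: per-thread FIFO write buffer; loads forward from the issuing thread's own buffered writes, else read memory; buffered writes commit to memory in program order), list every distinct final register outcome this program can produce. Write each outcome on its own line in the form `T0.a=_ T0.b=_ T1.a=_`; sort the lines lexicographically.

outcome vector order: (T0.a,T0.b,T1.a)
|TSO outcomes| = 4

T0.a=0 T0.b=0 T1.a=0
T0.a=0 T0.b=0 T1.a=2
T0.a=0 T0.b=2 T1.a=0
T0.a=1 T0.b=2 T1.a=0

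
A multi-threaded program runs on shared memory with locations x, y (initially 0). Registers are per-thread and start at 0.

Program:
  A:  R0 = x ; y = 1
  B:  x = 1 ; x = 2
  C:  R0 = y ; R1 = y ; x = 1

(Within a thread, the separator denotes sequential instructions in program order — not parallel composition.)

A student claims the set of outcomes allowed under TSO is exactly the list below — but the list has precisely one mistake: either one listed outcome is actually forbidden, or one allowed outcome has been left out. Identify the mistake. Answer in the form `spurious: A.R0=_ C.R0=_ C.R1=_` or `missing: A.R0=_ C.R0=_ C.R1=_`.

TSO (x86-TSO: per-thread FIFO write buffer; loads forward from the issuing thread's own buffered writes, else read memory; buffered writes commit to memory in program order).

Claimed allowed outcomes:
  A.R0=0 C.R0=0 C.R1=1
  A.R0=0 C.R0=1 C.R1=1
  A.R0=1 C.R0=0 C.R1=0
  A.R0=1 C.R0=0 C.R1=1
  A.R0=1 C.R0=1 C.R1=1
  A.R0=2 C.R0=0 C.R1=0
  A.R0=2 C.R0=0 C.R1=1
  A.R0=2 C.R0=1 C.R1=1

missing: A.R0=0 C.R0=0 C.R1=0

outcome vector order: (A.R0,C.R0,C.R1)
TSO (9): <0 0 0>; <0 0 1>; <0 1 1>; <1 0 0>; <1 0 1>; <1 1 1>; <2 0 0>; <2 0 1>; <2 1 1>
TSO∖claimed = {<0 0 0>}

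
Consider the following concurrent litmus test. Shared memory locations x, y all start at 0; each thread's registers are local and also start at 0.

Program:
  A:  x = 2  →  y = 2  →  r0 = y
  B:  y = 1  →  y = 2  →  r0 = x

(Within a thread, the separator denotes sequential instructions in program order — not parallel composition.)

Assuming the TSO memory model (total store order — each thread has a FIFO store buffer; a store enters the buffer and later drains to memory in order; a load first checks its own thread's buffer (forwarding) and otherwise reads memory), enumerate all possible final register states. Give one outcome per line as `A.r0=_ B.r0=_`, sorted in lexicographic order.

outcome vector order: (A.r0,B.r0)
|TSO outcomes| = 4

A.r0=1 B.r0=0
A.r0=1 B.r0=2
A.r0=2 B.r0=0
A.r0=2 B.r0=2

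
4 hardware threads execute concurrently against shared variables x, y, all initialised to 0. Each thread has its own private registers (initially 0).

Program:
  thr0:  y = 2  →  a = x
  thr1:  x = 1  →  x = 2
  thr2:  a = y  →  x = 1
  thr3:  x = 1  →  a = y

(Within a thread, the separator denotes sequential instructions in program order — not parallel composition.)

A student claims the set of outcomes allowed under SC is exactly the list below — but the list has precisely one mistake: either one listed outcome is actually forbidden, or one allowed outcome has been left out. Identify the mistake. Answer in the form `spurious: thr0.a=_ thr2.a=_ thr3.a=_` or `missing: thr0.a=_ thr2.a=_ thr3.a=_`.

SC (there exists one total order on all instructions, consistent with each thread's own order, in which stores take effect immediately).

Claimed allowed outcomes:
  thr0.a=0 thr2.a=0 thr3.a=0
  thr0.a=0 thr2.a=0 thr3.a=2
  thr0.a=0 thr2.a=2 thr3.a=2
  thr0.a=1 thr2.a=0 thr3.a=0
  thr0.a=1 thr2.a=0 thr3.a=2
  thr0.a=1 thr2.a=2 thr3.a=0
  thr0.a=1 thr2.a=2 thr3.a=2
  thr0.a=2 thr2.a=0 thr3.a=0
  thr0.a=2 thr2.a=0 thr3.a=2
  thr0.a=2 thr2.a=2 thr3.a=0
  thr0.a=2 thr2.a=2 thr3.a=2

outcome vector order: (thr0.a,thr2.a,thr3.a)
under SC → 0/0/2, 0/2/2, 1/0/0, 1/0/2, 1/2/0, 1/2/2, 2/0/0, 2/0/2, 2/2/0, 2/2/2
claimed∖SC = {0/0/0}

spurious: thr0.a=0 thr2.a=0 thr3.a=0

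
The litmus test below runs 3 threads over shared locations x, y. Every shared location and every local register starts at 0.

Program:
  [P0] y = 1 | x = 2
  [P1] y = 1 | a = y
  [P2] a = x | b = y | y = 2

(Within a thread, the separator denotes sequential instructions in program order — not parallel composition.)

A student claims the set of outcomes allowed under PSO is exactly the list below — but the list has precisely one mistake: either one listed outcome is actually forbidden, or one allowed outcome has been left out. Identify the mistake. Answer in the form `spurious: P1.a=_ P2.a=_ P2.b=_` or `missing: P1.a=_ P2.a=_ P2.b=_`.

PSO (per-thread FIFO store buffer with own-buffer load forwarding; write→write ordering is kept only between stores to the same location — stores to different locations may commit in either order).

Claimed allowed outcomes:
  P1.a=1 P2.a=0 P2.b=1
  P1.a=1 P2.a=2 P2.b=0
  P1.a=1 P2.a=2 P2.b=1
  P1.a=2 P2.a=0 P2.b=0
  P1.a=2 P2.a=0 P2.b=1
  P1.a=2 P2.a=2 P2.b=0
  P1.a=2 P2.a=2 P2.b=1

missing: P1.a=1 P2.a=0 P2.b=0

outcome vector order: (P1.a,P2.a,P2.b)
[PSO] allowed = {1/0/0 1/0/1 1/2/0 1/2/1 2/0/0 2/0/1 2/2/0 2/2/1}
PSO∖claimed = {1/0/0}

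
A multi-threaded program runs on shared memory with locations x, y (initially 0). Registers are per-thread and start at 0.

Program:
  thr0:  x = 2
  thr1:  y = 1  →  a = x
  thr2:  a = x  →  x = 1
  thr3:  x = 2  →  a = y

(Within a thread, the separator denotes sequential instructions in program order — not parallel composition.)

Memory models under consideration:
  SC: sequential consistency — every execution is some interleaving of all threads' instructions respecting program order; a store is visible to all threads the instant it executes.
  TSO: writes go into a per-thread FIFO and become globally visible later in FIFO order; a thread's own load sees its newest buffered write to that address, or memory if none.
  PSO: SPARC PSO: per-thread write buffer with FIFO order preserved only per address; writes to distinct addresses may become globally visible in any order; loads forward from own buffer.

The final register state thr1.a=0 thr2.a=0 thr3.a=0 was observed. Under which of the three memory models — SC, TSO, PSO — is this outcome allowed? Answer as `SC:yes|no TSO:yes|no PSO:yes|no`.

SC:no TSO:yes PSO:yes

outcome vector order: (thr1.a,thr2.a,thr3.a)
under SC → (0,0,1) (0,2,1) (1,0,0) (1,0,1) (1,2,0) (1,2,1) (2,0,0) (2,0,1) (2,2,0) (2,2,1)
under TSO → (0,0,0) (0,0,1) (0,2,0) (0,2,1) (1,0,0) (1,0,1) (1,2,0) (1,2,1) (2,0,0) (2,0,1) (2,2,0) (2,2,1)
under PSO → (0,0,0) (0,0,1) (0,2,0) (0,2,1) (1,0,0) (1,0,1) (1,2,0) (1,2,1) (2,0,0) (2,0,1) (2,2,0) (2,2,1)
target (0,0,0) ∈ {TSO,PSO}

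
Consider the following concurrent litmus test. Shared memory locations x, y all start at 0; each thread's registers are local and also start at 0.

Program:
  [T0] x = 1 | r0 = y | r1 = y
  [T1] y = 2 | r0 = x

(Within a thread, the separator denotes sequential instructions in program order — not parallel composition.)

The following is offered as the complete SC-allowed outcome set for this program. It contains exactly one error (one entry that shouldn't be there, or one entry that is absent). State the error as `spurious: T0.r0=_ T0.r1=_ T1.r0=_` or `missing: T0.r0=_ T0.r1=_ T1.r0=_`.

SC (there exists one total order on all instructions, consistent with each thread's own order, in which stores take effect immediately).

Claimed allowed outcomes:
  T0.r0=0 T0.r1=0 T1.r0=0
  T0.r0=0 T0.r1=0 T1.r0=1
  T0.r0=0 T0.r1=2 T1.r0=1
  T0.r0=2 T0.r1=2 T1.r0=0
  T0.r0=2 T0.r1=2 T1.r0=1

spurious: T0.r0=0 T0.r1=0 T1.r0=0

outcome vector order: (T0.r0,T0.r1,T1.r0)
SC: 4 outcomes — {0/0/1; 0/2/1; 2/2/0; 2/2/1}
claimed∖SC = {0/0/0}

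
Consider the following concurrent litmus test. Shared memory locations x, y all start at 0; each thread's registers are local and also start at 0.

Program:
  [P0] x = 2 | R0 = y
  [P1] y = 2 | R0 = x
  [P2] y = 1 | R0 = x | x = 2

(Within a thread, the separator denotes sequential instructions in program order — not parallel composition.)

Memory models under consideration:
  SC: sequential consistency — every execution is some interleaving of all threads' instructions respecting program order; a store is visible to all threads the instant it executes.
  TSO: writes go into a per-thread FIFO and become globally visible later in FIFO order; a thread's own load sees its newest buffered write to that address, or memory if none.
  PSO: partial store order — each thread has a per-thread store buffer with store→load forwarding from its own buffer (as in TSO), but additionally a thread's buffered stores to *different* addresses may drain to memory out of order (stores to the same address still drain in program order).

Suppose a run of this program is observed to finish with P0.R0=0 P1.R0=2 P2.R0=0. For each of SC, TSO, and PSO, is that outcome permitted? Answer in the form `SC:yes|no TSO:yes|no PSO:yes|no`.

outcome vector order: (P0.R0,P1.R0,P2.R0)
[SC] allowed = {<0 2 2>; <1 0 0>; <1 0 2>; <1 2 0>; <1 2 2>; <2 0 0>; <2 0 2>; <2 2 0>; <2 2 2>}
[TSO] allowed = {<0 0 0>; <0 0 2>; <0 2 0>; <0 2 2>; <1 0 0>; <1 0 2>; <1 2 0>; <1 2 2>; <2 0 0>; <2 0 2>; <2 2 0>; <2 2 2>}
[PSO] allowed = {<0 0 0>; <0 0 2>; <0 2 0>; <0 2 2>; <1 0 0>; <1 0 2>; <1 2 0>; <1 2 2>; <2 0 0>; <2 0 2>; <2 2 0>; <2 2 2>}
target <0 2 0> ∈ {TSO,PSO}

SC:no TSO:yes PSO:yes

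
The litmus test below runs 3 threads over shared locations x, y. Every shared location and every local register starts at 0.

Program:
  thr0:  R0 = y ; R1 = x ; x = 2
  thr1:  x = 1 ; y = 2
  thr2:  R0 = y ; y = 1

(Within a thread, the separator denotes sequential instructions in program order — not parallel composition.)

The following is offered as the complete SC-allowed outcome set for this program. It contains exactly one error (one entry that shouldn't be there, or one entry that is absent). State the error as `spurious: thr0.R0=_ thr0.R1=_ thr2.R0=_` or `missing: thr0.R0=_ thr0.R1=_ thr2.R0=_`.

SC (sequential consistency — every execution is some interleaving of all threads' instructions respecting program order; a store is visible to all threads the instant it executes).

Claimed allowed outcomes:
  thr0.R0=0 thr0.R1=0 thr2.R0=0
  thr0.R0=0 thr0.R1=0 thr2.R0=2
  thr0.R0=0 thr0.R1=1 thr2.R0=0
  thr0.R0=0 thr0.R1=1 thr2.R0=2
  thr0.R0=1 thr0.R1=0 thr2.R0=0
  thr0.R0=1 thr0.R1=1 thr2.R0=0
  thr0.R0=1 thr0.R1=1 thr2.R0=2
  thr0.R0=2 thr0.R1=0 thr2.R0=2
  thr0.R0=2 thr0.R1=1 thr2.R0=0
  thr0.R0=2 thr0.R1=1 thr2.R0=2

outcome vector order: (thr0.R0,thr0.R1,thr2.R0)
SC: 9 outcomes — {<0 0 0>; <0 0 2>; <0 1 0>; <0 1 2>; <1 0 0>; <1 1 0>; <1 1 2>; <2 1 0>; <2 1 2>}
claimed∖SC = {<2 0 2>}

spurious: thr0.R0=2 thr0.R1=0 thr2.R0=2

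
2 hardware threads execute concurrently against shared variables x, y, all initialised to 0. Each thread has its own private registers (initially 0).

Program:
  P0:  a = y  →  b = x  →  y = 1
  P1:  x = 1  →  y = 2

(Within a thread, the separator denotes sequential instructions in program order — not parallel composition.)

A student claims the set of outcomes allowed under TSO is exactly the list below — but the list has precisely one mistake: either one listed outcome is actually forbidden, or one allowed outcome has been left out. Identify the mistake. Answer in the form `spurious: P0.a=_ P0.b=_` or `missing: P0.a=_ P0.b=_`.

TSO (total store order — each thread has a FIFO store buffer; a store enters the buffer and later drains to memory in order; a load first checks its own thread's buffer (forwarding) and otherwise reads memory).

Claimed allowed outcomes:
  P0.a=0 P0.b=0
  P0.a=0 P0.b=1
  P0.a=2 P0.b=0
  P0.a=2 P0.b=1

spurious: P0.a=2 P0.b=0

outcome vector order: (P0.a,P0.b)
TSO: 3 outcomes — {(0,0), (0,1), (2,1)}
claimed∖TSO = {(2,0)}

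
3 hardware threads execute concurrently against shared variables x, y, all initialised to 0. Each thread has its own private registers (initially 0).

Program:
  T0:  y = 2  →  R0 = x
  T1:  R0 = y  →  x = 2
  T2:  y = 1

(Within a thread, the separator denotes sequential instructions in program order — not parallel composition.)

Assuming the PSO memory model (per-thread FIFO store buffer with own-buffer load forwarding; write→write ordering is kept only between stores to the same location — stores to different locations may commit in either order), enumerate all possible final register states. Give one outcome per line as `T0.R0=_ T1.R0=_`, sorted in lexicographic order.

outcome vector order: (T0.R0,T1.R0)
|PSO outcomes| = 6

T0.R0=0 T1.R0=0
T0.R0=0 T1.R0=1
T0.R0=0 T1.R0=2
T0.R0=2 T1.R0=0
T0.R0=2 T1.R0=1
T0.R0=2 T1.R0=2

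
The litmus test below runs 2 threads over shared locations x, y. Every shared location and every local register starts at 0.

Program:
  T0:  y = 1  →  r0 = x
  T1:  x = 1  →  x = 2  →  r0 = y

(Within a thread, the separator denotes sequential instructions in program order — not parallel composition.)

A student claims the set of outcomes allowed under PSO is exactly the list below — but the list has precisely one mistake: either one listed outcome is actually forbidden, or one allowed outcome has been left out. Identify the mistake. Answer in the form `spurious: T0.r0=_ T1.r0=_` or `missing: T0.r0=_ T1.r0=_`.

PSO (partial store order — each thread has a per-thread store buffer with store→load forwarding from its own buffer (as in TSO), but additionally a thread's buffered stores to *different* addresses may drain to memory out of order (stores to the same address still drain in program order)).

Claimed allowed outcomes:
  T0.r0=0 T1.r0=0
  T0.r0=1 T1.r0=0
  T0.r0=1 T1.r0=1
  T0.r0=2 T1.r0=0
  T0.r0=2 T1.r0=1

missing: T0.r0=0 T1.r0=1

outcome vector order: (T0.r0,T1.r0)
PSO (6): <0 0> <0 1> <1 0> <1 1> <2 0> <2 1>
PSO∖claimed = {<0 1>}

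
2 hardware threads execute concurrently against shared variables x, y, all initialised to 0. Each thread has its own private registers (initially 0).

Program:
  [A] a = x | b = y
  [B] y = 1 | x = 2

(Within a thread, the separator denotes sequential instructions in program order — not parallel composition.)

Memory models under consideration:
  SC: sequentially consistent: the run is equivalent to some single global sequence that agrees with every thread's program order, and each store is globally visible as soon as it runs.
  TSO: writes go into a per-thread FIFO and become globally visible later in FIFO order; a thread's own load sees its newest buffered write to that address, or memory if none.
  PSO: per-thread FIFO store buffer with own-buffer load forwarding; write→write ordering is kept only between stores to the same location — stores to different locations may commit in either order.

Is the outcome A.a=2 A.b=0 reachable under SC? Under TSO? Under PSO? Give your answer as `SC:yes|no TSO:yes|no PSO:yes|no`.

SC:no TSO:no PSO:yes

outcome vector order: (A.a,A.b)
[SC] allowed = {00, 01, 21}
[TSO] allowed = {00, 01, 21}
[PSO] allowed = {00, 01, 20, 21}
target 20 ∈ {PSO}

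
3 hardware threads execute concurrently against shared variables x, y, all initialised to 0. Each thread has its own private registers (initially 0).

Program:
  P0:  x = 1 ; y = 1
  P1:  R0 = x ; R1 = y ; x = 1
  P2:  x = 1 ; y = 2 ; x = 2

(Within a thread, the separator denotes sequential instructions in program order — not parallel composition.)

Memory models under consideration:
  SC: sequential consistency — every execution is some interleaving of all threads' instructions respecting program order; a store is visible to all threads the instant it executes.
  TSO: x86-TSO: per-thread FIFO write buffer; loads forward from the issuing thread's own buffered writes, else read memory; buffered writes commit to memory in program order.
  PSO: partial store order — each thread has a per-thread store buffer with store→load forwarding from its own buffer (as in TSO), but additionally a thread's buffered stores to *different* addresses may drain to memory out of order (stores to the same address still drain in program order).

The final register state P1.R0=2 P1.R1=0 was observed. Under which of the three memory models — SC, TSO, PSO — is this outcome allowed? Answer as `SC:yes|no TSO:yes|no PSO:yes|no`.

outcome vector order: (P1.R0,P1.R1)
SC: 8 outcomes — {(0,0); (0,1); (0,2); (1,0); (1,1); (1,2); (2,1); (2,2)}
TSO: 8 outcomes — {(0,0); (0,1); (0,2); (1,0); (1,1); (1,2); (2,1); (2,2)}
PSO: 9 outcomes — {(0,0); (0,1); (0,2); (1,0); (1,1); (1,2); (2,0); (2,1); (2,2)}
target (2,0) ∈ {PSO}

SC:no TSO:no PSO:yes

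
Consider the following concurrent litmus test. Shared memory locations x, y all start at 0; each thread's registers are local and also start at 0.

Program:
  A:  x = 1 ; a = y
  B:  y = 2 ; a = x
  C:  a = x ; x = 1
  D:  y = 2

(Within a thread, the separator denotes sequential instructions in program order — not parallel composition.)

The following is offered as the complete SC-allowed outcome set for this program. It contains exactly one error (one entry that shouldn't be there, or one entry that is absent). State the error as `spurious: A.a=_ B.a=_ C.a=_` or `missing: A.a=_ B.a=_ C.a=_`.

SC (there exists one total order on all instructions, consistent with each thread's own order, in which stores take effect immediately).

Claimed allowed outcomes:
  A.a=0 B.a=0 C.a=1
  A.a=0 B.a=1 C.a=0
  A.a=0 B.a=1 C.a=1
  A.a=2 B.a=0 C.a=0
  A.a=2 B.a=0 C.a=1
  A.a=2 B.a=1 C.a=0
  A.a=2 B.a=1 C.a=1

spurious: A.a=0 B.a=0 C.a=1

outcome vector order: (A.a,B.a,C.a)
SC: 6 outcomes — {<0 1 0> <0 1 1> <2 0 0> <2 0 1> <2 1 0> <2 1 1>}
claimed∖SC = {<0 0 1>}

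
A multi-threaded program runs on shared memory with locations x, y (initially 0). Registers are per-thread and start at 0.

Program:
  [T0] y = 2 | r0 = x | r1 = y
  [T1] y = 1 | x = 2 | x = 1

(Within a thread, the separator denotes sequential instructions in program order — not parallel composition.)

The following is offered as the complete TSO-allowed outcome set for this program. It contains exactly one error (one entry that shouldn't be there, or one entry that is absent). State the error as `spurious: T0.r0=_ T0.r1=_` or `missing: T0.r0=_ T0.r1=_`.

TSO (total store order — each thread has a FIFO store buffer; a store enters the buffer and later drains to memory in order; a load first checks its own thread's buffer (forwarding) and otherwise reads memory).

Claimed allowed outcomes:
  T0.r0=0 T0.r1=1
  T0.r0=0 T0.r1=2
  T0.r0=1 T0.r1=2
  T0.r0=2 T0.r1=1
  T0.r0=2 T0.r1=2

outcome vector order: (T0.r0,T0.r1)
TSO (6): <0 1>; <0 2>; <1 1>; <1 2>; <2 1>; <2 2>
TSO∖claimed = {<1 1>}

missing: T0.r0=1 T0.r1=1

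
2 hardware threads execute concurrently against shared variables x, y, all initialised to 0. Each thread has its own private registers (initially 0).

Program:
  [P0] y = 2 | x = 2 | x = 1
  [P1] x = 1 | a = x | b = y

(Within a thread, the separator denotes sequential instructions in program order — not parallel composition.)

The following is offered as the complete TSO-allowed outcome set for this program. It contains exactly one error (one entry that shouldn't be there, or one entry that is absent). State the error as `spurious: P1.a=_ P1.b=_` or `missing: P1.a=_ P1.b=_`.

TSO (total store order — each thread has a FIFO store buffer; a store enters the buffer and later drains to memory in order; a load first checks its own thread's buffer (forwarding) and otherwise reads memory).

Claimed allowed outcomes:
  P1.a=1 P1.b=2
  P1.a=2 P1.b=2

outcome vector order: (P1.a,P1.b)
TSO (3): 1/0; 1/2; 2/2
TSO∖claimed = {1/0}

missing: P1.a=1 P1.b=0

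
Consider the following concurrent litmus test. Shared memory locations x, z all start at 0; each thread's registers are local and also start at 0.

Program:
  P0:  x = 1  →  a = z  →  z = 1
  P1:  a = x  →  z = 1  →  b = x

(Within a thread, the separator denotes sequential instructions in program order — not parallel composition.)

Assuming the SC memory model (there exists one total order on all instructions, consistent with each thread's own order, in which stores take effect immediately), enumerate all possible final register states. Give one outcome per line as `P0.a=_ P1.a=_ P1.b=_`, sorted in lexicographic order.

P0.a=0 P1.a=0 P1.b=1
P0.a=0 P1.a=1 P1.b=1
P0.a=1 P1.a=0 P1.b=0
P0.a=1 P1.a=0 P1.b=1
P0.a=1 P1.a=1 P1.b=1

outcome vector order: (P0.a,P1.a,P1.b)
|SC outcomes| = 5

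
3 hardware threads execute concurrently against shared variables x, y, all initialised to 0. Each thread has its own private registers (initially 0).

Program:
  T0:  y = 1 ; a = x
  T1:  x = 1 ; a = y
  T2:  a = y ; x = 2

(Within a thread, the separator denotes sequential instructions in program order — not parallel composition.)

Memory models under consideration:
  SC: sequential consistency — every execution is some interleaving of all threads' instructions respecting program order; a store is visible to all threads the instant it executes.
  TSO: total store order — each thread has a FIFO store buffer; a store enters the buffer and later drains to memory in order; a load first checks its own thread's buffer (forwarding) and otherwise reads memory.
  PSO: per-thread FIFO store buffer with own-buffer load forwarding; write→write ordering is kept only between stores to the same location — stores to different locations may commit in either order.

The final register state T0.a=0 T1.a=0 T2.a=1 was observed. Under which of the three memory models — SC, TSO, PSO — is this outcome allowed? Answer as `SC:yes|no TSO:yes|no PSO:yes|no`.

outcome vector order: (T0.a,T1.a,T2.a)
SC: 10 outcomes — {(0,1,0) (0,1,1) (1,0,0) (1,0,1) (1,1,0) (1,1,1) (2,0,0) (2,0,1) (2,1,0) (2,1,1)}
TSO: 12 outcomes — {(0,0,0) (0,0,1) (0,1,0) (0,1,1) (1,0,0) (1,0,1) (1,1,0) (1,1,1) (2,0,0) (2,0,1) (2,1,0) (2,1,1)}
PSO: 12 outcomes — {(0,0,0) (0,0,1) (0,1,0) (0,1,1) (1,0,0) (1,0,1) (1,1,0) (1,1,1) (2,0,0) (2,0,1) (2,1,0) (2,1,1)}
target (0,0,1) ∈ {TSO,PSO}

SC:no TSO:yes PSO:yes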